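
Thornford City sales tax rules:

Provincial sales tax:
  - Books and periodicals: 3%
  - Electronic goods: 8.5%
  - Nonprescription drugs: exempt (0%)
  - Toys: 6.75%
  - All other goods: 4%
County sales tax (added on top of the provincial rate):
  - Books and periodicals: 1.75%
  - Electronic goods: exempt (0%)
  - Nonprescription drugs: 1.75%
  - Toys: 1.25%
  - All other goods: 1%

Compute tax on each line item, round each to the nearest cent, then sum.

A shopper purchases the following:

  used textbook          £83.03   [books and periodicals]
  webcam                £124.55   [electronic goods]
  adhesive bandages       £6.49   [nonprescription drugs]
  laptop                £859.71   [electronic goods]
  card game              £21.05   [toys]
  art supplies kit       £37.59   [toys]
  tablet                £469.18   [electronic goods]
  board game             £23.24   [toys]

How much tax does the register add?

£134.15

Used textbook £83.03: books and periodicals → 3% + 1.75% county = 4.75% → £3.94
Webcam £124.55: electronic goods → 8.5% + 0% county = 8.5% → £10.59
Adhesive bandages £6.49: nonprescription drugs → 0% + 1.75% county = 1.75% → £0.11
Laptop £859.71: electronic goods → 8.5% + 0% county = 8.5% → £73.08
Card game £21.05: toys → 6.75% + 1.25% county = 8% → £1.68
Art supplies kit £37.59: toys → 6.75% + 1.25% county = 8% → £3.01
Tablet £469.18: electronic goods → 8.5% + 0% county = 8.5% → £39.88
Board game £23.24: toys → 6.75% + 1.25% county = 8% → £1.86
Total tax = £3.94 + £10.59 + £0.11 + £73.08 + £1.68 + £3.01 + £39.88 + £1.86 = £134.15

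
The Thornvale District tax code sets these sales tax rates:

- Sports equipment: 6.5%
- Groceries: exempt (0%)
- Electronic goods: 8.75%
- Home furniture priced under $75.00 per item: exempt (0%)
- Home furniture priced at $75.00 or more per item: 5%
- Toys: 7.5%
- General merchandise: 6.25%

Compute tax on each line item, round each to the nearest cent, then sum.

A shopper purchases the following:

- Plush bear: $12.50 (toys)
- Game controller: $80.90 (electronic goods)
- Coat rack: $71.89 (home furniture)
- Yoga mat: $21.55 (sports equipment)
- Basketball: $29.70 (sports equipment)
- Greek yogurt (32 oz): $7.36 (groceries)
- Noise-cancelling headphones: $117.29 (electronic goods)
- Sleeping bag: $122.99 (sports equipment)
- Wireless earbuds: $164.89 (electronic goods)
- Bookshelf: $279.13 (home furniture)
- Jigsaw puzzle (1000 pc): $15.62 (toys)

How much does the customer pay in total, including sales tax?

Plush bear $12.50: toys → 7.5% → $0.94
Game controller $80.90: electronic goods → 8.75% → $7.08
Coat rack $71.89: home furniture, under $75.00 → 0% → $0.00
Yoga mat $21.55: sports equipment → 6.5% → $1.40
Basketball $29.70: sports equipment → 6.5% → $1.93
Greek yogurt (32 oz) $7.36: groceries → 0% → $0.00
Noise-cancelling headphones $117.29: electronic goods → 8.75% → $10.26
Sleeping bag $122.99: sports equipment → 6.5% → $7.99
Wireless earbuds $164.89: electronic goods → 8.75% → $14.43
Bookshelf $279.13: home furniture, $75.00 or more → 5% → $13.96
Jigsaw puzzle (1000 pc) $15.62: toys → 7.5% → $1.17
Subtotal = $923.82; tax = $59.16; total due = $982.98

$982.98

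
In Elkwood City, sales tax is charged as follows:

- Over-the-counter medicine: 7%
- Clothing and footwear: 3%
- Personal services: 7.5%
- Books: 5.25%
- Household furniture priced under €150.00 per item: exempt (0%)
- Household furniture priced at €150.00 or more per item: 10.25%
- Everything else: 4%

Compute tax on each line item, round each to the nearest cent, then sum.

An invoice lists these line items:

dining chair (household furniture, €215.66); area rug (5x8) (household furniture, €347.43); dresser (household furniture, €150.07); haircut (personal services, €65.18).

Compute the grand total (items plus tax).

€856.33

Dining chair €215.66: household furniture, €150.00 or more → 10.25% → €22.11
Area rug (5x8) €347.43: household furniture, €150.00 or more → 10.25% → €35.61
Dresser €150.07: household furniture, €150.00 or more → 10.25% → €15.38
Haircut €65.18: personal services → 7.5% → €4.89
Subtotal = €778.34; tax = €77.99; total due = €856.33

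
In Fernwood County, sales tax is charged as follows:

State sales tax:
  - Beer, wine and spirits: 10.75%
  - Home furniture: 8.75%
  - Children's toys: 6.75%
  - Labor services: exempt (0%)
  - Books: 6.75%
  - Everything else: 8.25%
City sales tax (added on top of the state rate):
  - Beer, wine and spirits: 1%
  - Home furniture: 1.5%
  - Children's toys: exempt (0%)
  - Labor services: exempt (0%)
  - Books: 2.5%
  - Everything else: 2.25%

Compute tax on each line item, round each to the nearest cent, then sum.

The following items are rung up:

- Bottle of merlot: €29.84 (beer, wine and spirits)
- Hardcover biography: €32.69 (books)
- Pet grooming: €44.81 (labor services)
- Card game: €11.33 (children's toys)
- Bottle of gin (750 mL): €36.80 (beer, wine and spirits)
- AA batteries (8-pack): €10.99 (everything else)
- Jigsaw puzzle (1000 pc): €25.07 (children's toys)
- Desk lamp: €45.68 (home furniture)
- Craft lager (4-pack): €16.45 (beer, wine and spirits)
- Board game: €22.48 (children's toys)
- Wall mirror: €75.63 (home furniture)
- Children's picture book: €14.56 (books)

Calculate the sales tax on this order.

€31.68

Bottle of merlot €29.84: beer, wine and spirits → 10.75% + 1% city = 11.75% → €3.51
Hardcover biography €32.69: books → 6.75% + 2.5% city = 9.25% → €3.02
Pet grooming €44.81: labor services → 0% + 0% city = 0% → €0.00
Card game €11.33: children's toys → 6.75% + 0% city = 6.75% → €0.76
Bottle of gin (750 mL) €36.80: beer, wine and spirits → 10.75% + 1% city = 11.75% → €4.32
AA batteries (8-pack) €10.99: everything else → 8.25% + 2.25% city = 10.5% → €1.15
Jigsaw puzzle (1000 pc) €25.07: children's toys → 6.75% + 0% city = 6.75% → €1.69
Desk lamp €45.68: home furniture → 8.75% + 1.5% city = 10.25% → €4.68
Craft lager (4-pack) €16.45: beer, wine and spirits → 10.75% + 1% city = 11.75% → €1.93
Board game €22.48: children's toys → 6.75% + 0% city = 6.75% → €1.52
Wall mirror €75.63: home furniture → 8.75% + 1.5% city = 10.25% → €7.75
Children's picture book €14.56: books → 6.75% + 2.5% city = 9.25% → €1.35
Total tax = €3.51 + €3.02 + €0.76 + €4.32 + €1.15 + €1.69 + €4.68 + €1.93 + €1.52 + €7.75 + €1.35 = €31.68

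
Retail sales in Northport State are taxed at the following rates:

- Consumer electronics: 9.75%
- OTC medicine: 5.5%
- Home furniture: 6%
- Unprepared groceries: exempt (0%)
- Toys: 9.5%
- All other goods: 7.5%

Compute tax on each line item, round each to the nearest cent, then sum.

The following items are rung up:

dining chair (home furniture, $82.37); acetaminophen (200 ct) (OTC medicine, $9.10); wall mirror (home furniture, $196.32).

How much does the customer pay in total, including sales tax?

Dining chair $82.37: home furniture → 6% → $4.94
Acetaminophen (200 ct) $9.10: OTC medicine → 5.5% → $0.50
Wall mirror $196.32: home furniture → 6% → $11.78
Subtotal = $287.79; tax = $17.22; total due = $305.01

$305.01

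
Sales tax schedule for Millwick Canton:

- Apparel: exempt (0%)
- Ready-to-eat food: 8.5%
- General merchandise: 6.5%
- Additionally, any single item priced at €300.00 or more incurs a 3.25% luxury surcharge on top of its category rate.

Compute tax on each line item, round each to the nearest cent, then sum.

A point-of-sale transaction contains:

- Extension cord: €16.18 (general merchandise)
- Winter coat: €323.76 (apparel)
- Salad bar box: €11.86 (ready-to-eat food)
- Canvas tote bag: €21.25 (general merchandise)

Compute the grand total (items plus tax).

€387.01

Extension cord €16.18: general merchandise → 6.5% → €1.05
Winter coat €323.76: apparel → 0% + 3.25% surcharge = 3.25% → €10.52
Salad bar box €11.86: ready-to-eat food → 8.5% → €1.01
Canvas tote bag €21.25: general merchandise → 6.5% → €1.38
Subtotal = €373.05; tax = €13.96; total due = €387.01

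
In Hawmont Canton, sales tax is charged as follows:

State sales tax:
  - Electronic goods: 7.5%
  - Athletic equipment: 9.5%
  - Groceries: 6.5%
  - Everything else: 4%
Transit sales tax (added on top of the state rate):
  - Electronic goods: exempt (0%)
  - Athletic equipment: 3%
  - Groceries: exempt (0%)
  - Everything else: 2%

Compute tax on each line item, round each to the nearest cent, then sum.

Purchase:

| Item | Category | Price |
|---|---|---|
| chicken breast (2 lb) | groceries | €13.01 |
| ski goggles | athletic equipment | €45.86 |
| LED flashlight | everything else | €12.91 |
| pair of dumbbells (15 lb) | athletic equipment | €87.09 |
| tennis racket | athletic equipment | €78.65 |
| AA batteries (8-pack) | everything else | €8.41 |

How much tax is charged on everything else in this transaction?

€1.27

LED flashlight €12.91: everything else → 4% + 2% transit = 6% → €0.77
AA batteries (8-pack) €8.41: everything else → 4% + 2% transit = 6% → €0.50
Tax on everything else = €0.77 + €0.50 = €1.27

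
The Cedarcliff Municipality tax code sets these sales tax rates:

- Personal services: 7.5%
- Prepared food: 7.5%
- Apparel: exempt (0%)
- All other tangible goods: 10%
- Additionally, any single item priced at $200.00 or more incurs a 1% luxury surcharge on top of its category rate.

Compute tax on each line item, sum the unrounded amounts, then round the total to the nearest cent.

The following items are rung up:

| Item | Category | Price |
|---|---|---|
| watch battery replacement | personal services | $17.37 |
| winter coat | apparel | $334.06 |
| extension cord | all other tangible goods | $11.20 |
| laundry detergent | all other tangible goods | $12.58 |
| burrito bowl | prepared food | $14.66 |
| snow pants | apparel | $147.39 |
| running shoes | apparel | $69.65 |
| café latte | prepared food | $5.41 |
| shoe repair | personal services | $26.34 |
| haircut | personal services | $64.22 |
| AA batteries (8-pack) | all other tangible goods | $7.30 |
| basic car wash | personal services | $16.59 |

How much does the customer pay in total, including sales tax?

Watch battery replacement $17.37: personal services → 7.5% → $1.30275
Winter coat $334.06: apparel → 0% + 1% surcharge = 1% → $3.3406
Extension cord $11.20: all other tangible goods → 10% → $1.12
Laundry detergent $12.58: all other tangible goods → 10% → $1.258
Burrito bowl $14.66: prepared food → 7.5% → $1.0995
Snow pants $147.39: apparel → 0% → $0.00
Running shoes $69.65: apparel → 0% → $0.00
Café latte $5.41: prepared food → 7.5% → $0.40575
Shoe repair $26.34: personal services → 7.5% → $1.9755
Haircut $64.22: personal services → 7.5% → $4.8165
AA batteries (8-pack) $7.30: all other tangible goods → 10% → $0.73
Basic car wash $16.59: personal services → 7.5% → $1.24425
Subtotal = $726.77; unrounded tax = $17.29285 → $17.29; total due = $744.06

$744.06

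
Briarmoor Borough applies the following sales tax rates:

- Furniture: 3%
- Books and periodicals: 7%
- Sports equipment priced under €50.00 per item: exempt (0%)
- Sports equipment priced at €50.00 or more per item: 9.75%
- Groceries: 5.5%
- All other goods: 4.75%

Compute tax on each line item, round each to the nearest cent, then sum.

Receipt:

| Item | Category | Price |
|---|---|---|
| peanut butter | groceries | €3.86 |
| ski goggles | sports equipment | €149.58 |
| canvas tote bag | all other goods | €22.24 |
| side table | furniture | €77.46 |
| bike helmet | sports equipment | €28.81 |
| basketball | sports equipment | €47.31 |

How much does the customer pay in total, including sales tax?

Peanut butter €3.86: groceries → 5.5% → €0.21
Ski goggles €149.58: sports equipment, €50.00 or more → 9.75% → €14.58
Canvas tote bag €22.24: all other goods → 4.75% → €1.06
Side table €77.46: furniture → 3% → €2.32
Bike helmet €28.81: sports equipment, under €50.00 → 0% → €0.00
Basketball €47.31: sports equipment, under €50.00 → 0% → €0.00
Subtotal = €329.26; tax = €18.17; total due = €347.43

€347.43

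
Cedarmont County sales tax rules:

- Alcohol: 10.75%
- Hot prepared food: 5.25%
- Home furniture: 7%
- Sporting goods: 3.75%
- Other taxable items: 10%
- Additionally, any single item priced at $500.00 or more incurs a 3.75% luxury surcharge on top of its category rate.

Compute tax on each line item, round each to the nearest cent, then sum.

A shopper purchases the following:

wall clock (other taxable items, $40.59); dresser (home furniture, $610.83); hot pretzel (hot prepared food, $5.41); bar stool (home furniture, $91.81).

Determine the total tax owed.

$76.43

Wall clock $40.59: other taxable items → 10% → $4.06
Dresser $610.83: home furniture → 7% + 3.75% surcharge = 10.75% → $65.66
Hot pretzel $5.41: hot prepared food → 5.25% → $0.28
Bar stool $91.81: home furniture → 7% → $6.43
Total tax = $4.06 + $65.66 + $0.28 + $6.43 = $76.43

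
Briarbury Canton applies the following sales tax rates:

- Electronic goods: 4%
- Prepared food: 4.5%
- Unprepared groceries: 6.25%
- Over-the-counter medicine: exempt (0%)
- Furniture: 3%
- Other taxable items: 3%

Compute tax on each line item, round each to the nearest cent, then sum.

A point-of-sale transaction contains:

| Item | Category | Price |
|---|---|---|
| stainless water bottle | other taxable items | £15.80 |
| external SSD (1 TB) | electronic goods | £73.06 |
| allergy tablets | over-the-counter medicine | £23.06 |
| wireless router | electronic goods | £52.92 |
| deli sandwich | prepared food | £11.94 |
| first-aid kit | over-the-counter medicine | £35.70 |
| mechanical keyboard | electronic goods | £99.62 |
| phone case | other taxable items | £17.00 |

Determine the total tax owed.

£10.54

Stainless water bottle £15.80: other taxable items → 3% → £0.47
External SSD (1 TB) £73.06: electronic goods → 4% → £2.92
Allergy tablets £23.06: over-the-counter medicine → 0% → £0.00
Wireless router £52.92: electronic goods → 4% → £2.12
Deli sandwich £11.94: prepared food → 4.5% → £0.54
First-aid kit £35.70: over-the-counter medicine → 0% → £0.00
Mechanical keyboard £99.62: electronic goods → 4% → £3.98
Phone case £17.00: other taxable items → 3% → £0.51
Total tax = £0.47 + £2.92 + £2.12 + £0.54 + £3.98 + £0.51 = £10.54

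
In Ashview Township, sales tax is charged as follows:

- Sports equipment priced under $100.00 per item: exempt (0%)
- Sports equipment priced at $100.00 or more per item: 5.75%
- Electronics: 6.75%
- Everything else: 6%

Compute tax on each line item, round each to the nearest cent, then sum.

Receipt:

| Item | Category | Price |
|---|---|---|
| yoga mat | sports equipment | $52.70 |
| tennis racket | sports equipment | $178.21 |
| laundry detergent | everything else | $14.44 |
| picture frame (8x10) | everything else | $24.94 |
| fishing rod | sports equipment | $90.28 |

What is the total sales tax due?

$12.62

Yoga mat $52.70: sports equipment, under $100.00 → 0% → $0.00
Tennis racket $178.21: sports equipment, $100.00 or more → 5.75% → $10.25
Laundry detergent $14.44: everything else → 6% → $0.87
Picture frame (8x10) $24.94: everything else → 6% → $1.50
Fishing rod $90.28: sports equipment, under $100.00 → 0% → $0.00
Total tax = $10.25 + $0.87 + $1.50 = $12.62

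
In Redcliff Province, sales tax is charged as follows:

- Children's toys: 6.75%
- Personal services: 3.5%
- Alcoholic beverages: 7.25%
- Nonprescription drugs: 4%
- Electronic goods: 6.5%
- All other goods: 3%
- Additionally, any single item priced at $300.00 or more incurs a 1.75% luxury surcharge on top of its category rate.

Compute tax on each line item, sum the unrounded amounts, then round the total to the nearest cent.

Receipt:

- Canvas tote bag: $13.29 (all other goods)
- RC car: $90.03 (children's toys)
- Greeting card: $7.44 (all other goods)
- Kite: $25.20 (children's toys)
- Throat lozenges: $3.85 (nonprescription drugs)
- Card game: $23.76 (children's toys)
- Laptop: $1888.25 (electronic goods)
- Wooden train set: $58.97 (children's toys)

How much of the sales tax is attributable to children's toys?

$13.36

RC car $90.03: children's toys → 6.75% → $6.077025
Kite $25.20: children's toys → 6.75% → $1.701
Card game $23.76: children's toys → 6.75% → $1.6038
Wooden train set $58.97: children's toys → 6.75% → $3.980475
Tax on children's toys: unrounded sum = $13.3623 → $13.36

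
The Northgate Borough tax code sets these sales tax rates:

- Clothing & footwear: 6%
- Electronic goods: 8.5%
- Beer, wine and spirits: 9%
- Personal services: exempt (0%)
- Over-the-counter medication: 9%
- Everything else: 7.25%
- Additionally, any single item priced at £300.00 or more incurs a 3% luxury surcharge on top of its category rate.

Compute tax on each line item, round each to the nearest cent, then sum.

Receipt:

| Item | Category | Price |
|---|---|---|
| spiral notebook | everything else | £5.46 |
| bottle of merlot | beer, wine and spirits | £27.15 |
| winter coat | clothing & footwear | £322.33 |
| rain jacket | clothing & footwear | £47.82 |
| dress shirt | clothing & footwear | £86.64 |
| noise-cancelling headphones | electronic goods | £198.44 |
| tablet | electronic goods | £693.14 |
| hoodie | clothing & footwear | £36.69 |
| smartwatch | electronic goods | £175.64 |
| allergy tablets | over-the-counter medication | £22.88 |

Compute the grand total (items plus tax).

£1771.88

Spiral notebook £5.46: everything else → 7.25% → £0.40
Bottle of merlot £27.15: beer, wine and spirits → 9% → £2.44
Winter coat £322.33: clothing & footwear → 6% + 3% surcharge = 9% → £29.01
Rain jacket £47.82: clothing & footwear → 6% → £2.87
Dress shirt £86.64: clothing & footwear → 6% → £5.20
Noise-cancelling headphones £198.44: electronic goods → 8.5% → £16.87
Tablet £693.14: electronic goods → 8.5% + 3% surcharge = 11.5% → £79.71
Hoodie £36.69: clothing & footwear → 6% → £2.20
Smartwatch £175.64: electronic goods → 8.5% → £14.93
Allergy tablets £22.88: over-the-counter medication → 9% → £2.06
Subtotal = £1616.19; tax = £155.69; total due = £1771.88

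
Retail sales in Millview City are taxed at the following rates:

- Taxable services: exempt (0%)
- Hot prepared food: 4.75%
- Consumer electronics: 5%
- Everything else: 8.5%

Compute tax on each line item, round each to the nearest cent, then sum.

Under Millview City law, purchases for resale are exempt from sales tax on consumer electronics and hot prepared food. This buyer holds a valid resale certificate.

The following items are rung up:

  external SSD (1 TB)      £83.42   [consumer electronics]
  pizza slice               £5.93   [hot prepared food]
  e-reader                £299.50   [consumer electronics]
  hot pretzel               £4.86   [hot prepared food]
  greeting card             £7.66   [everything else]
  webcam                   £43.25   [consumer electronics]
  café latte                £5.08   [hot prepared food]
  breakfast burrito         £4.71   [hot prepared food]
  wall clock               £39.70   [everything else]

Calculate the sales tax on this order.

External SSD (1 TB) £83.42: consumer electronics, buyer-exempt → 0% → £0.00
Pizza slice £5.93: hot prepared food, buyer-exempt → 0% → £0.00
E-reader £299.50: consumer electronics, buyer-exempt → 0% → £0.00
Hot pretzel £4.86: hot prepared food, buyer-exempt → 0% → £0.00
Greeting card £7.66: everything else → 8.5% → £0.65
Webcam £43.25: consumer electronics, buyer-exempt → 0% → £0.00
Café latte £5.08: hot prepared food, buyer-exempt → 0% → £0.00
Breakfast burrito £4.71: hot prepared food, buyer-exempt → 0% → £0.00
Wall clock £39.70: everything else → 8.5% → £3.37
Total tax = £0.65 + £3.37 = £4.02

£4.02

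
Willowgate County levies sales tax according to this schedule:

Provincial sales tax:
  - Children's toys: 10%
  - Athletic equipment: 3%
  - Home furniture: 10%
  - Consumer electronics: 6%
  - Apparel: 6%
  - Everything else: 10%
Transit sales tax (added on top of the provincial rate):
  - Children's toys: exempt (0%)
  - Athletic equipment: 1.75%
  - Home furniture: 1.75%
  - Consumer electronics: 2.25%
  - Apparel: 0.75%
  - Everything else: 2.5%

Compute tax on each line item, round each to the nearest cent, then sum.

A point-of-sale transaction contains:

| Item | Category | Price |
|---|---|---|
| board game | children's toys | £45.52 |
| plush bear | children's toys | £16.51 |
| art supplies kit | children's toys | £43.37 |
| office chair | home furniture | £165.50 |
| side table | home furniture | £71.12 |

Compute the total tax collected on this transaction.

£38.35

Board game £45.52: children's toys → 10% + 0% transit = 10% → £4.55
Plush bear £16.51: children's toys → 10% + 0% transit = 10% → £1.65
Art supplies kit £43.37: children's toys → 10% + 0% transit = 10% → £4.34
Office chair £165.50: home furniture → 10% + 1.75% transit = 11.75% → £19.45
Side table £71.12: home furniture → 10% + 1.75% transit = 11.75% → £8.36
Total tax = £4.55 + £1.65 + £4.34 + £19.45 + £8.36 = £38.35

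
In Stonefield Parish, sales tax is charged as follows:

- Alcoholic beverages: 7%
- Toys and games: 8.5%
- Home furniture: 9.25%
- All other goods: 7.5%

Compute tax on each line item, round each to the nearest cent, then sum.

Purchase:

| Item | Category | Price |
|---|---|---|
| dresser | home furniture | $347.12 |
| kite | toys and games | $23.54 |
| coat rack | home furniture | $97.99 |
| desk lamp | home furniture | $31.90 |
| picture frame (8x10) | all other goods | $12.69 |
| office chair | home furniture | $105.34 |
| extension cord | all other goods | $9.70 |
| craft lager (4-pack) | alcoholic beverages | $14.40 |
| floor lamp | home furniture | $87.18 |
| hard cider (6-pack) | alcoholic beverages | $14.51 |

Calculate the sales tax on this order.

$67.63

Dresser $347.12: home furniture → 9.25% → $32.11
Kite $23.54: toys and games → 8.5% → $2.00
Coat rack $97.99: home furniture → 9.25% → $9.06
Desk lamp $31.90: home furniture → 9.25% → $2.95
Picture frame (8x10) $12.69: all other goods → 7.5% → $0.95
Office chair $105.34: home furniture → 9.25% → $9.74
Extension cord $9.70: all other goods → 7.5% → $0.73
Craft lager (4-pack) $14.40: alcoholic beverages → 7% → $1.01
Floor lamp $87.18: home furniture → 9.25% → $8.06
Hard cider (6-pack) $14.51: alcoholic beverages → 7% → $1.02
Total tax = $32.11 + $2.00 + $9.06 + $2.95 + $0.95 + $9.74 + $0.73 + $1.01 + $8.06 + $1.02 = $67.63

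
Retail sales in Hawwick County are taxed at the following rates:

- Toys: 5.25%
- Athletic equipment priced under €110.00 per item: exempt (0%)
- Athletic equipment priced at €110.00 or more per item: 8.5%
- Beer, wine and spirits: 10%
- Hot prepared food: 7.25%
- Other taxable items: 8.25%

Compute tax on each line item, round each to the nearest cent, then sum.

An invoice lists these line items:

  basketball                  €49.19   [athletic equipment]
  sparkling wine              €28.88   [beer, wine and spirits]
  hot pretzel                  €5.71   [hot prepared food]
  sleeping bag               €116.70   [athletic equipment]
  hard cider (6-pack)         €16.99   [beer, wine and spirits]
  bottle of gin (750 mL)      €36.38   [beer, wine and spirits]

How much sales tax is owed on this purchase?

€18.56

Basketball €49.19: athletic equipment, under €110.00 → 0% → €0.00
Sparkling wine €28.88: beer, wine and spirits → 10% → €2.89
Hot pretzel €5.71: hot prepared food → 7.25% → €0.41
Sleeping bag €116.70: athletic equipment, €110.00 or more → 8.5% → €9.92
Hard cider (6-pack) €16.99: beer, wine and spirits → 10% → €1.70
Bottle of gin (750 mL) €36.38: beer, wine and spirits → 10% → €3.64
Total tax = €2.89 + €0.41 + €9.92 + €1.70 + €3.64 = €18.56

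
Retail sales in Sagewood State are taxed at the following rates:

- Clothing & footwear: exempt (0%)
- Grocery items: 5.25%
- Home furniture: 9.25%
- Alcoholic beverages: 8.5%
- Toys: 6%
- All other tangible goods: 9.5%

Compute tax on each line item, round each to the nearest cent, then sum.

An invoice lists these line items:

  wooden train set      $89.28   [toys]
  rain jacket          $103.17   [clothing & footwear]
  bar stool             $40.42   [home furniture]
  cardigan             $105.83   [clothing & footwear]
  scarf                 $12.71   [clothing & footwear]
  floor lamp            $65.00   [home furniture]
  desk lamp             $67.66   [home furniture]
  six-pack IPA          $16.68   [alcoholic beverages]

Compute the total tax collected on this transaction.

$22.79

Wooden train set $89.28: toys → 6% → $5.36
Rain jacket $103.17: clothing & footwear → 0% → $0.00
Bar stool $40.42: home furniture → 9.25% → $3.74
Cardigan $105.83: clothing & footwear → 0% → $0.00
Scarf $12.71: clothing & footwear → 0% → $0.00
Floor lamp $65.00: home furniture → 9.25% → $6.01
Desk lamp $67.66: home furniture → 9.25% → $6.26
Six-pack IPA $16.68: alcoholic beverages → 8.5% → $1.42
Total tax = $5.36 + $3.74 + $6.01 + $6.26 + $1.42 = $22.79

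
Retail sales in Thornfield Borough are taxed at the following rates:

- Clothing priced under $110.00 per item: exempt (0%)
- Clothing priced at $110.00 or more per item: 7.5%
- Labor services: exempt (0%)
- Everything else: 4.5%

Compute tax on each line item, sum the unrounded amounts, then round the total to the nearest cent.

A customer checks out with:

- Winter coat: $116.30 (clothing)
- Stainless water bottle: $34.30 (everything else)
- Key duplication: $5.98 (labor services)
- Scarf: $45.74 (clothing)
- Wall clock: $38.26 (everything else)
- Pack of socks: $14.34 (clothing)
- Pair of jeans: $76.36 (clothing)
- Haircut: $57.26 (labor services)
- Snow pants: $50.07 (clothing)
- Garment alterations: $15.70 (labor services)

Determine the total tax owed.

$11.99

Winter coat $116.30: clothing, $110.00 or more → 7.5% → $8.7225
Stainless water bottle $34.30: everything else → 4.5% → $1.5435
Key duplication $5.98: labor services → 0% → $0.00
Scarf $45.74: clothing, under $110.00 → 0% → $0.00
Wall clock $38.26: everything else → 4.5% → $1.7217
Pack of socks $14.34: clothing, under $110.00 → 0% → $0.00
Pair of jeans $76.36: clothing, under $110.00 → 0% → $0.00
Haircut $57.26: labor services → 0% → $0.00
Snow pants $50.07: clothing, under $110.00 → 0% → $0.00
Garment alterations $15.70: labor services → 0% → $0.00
Unrounded tax sum = $11.9877 → $11.99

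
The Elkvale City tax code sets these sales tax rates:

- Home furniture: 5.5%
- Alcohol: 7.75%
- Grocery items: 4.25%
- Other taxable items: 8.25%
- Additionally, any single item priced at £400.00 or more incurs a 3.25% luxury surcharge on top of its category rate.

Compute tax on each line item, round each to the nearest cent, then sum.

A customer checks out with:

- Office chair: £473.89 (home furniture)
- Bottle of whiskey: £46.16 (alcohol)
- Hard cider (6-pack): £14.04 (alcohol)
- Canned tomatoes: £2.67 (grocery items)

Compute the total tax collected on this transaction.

Office chair £473.89: home furniture → 5.5% + 3.25% surcharge = 8.75% → £41.47
Bottle of whiskey £46.16: alcohol → 7.75% → £3.58
Hard cider (6-pack) £14.04: alcohol → 7.75% → £1.09
Canned tomatoes £2.67: grocery items → 4.25% → £0.11
Total tax = £41.47 + £3.58 + £1.09 + £0.11 = £46.25

£46.25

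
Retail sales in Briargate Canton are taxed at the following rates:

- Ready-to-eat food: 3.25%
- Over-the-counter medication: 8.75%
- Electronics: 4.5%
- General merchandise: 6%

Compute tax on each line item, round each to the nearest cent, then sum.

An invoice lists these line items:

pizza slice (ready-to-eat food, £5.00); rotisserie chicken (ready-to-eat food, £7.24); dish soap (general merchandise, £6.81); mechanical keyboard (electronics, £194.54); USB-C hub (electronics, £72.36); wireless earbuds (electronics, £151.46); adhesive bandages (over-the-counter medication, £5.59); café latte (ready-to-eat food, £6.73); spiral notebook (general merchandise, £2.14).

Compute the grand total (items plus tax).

£472.35

Pizza slice £5.00: ready-to-eat food → 3.25% → £0.16
Rotisserie chicken £7.24: ready-to-eat food → 3.25% → £0.24
Dish soap £6.81: general merchandise → 6% → £0.41
Mechanical keyboard £194.54: electronics → 4.5% → £8.75
USB-C hub £72.36: electronics → 4.5% → £3.26
Wireless earbuds £151.46: electronics → 4.5% → £6.82
Adhesive bandages £5.59: over-the-counter medication → 8.75% → £0.49
Café latte £6.73: ready-to-eat food → 3.25% → £0.22
Spiral notebook £2.14: general merchandise → 6% → £0.13
Subtotal = £451.87; tax = £20.48; total due = £472.35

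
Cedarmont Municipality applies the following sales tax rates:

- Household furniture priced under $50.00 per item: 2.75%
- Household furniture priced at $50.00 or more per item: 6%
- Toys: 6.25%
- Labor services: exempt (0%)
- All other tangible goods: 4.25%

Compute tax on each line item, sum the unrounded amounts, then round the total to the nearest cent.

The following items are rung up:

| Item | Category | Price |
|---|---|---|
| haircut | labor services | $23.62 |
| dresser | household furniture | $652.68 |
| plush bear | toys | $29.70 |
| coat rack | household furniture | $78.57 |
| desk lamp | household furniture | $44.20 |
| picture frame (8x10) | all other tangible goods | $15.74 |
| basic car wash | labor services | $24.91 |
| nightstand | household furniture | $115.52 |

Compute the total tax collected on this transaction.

Haircut $23.62: labor services → 0% → $0.00
Dresser $652.68: household furniture, $50.00 or more → 6% → $39.1608
Plush bear $29.70: toys → 6.25% → $1.85625
Coat rack $78.57: household furniture, $50.00 or more → 6% → $4.7142
Desk lamp $44.20: household furniture, under $50.00 → 2.75% → $1.2155
Picture frame (8x10) $15.74: all other tangible goods → 4.25% → $0.66895
Basic car wash $24.91: labor services → 0% → $0.00
Nightstand $115.52: household furniture, $50.00 or more → 6% → $6.9312
Unrounded tax sum = $54.5469 → $54.55

$54.55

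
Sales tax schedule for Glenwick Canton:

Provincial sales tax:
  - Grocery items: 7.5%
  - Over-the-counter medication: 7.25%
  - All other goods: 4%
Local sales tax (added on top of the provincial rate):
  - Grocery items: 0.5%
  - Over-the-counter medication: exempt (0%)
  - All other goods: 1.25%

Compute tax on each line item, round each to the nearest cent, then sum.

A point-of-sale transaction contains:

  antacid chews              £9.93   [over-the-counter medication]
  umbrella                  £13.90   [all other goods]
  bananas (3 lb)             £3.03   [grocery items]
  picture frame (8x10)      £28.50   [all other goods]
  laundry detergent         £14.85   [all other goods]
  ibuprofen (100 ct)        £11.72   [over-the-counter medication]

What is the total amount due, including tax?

Antacid chews £9.93: over-the-counter medication → 7.25% + 0% local = 7.25% → £0.72
Umbrella £13.90: all other goods → 4% + 1.25% local = 5.25% → £0.73
Bananas (3 lb) £3.03: grocery items → 7.5% + 0.5% local = 8% → £0.24
Picture frame (8x10) £28.50: all other goods → 4% + 1.25% local = 5.25% → £1.50
Laundry detergent £14.85: all other goods → 4% + 1.25% local = 5.25% → £0.78
Ibuprofen (100 ct) £11.72: over-the-counter medication → 7.25% + 0% local = 7.25% → £0.85
Subtotal = £81.93; tax = £4.82; total due = £86.75

£86.75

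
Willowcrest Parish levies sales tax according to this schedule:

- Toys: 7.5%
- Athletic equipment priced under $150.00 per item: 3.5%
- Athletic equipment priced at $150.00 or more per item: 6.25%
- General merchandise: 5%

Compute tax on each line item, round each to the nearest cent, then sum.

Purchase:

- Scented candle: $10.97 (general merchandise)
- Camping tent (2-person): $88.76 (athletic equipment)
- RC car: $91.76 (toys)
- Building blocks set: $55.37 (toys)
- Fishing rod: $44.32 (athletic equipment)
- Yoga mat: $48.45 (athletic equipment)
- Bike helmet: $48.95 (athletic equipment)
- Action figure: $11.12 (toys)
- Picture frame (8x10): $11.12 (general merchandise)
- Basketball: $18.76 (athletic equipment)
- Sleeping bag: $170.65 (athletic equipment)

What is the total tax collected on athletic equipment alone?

Camping tent (2-person) $88.76: athletic equipment, under $150.00 → 3.5% → $3.11
Fishing rod $44.32: athletic equipment, under $150.00 → 3.5% → $1.55
Yoga mat $48.45: athletic equipment, under $150.00 → 3.5% → $1.70
Bike helmet $48.95: athletic equipment, under $150.00 → 3.5% → $1.71
Basketball $18.76: athletic equipment, under $150.00 → 3.5% → $0.66
Sleeping bag $170.65: athletic equipment, $150.00 or more → 6.25% → $10.67
Tax on athletic equipment = $3.11 + $1.55 + $1.70 + $1.71 + $0.66 + $10.67 = $19.40

$19.40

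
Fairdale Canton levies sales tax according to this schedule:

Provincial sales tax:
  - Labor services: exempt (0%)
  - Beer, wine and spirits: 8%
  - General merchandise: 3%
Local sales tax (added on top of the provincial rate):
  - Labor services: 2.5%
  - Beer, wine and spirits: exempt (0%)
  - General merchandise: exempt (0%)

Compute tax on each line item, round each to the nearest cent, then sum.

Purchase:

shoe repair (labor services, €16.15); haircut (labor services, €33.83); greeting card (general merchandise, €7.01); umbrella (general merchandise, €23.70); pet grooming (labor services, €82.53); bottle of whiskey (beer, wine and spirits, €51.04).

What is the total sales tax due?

Shoe repair €16.15: labor services → 0% + 2.5% local = 2.5% → €0.40
Haircut €33.83: labor services → 0% + 2.5% local = 2.5% → €0.85
Greeting card €7.01: general merchandise → 3% + 0% local = 3% → €0.21
Umbrella €23.70: general merchandise → 3% + 0% local = 3% → €0.71
Pet grooming €82.53: labor services → 0% + 2.5% local = 2.5% → €2.06
Bottle of whiskey €51.04: beer, wine and spirits → 8% + 0% local = 8% → €4.08
Total tax = €0.40 + €0.85 + €0.21 + €0.71 + €2.06 + €4.08 = €8.31

€8.31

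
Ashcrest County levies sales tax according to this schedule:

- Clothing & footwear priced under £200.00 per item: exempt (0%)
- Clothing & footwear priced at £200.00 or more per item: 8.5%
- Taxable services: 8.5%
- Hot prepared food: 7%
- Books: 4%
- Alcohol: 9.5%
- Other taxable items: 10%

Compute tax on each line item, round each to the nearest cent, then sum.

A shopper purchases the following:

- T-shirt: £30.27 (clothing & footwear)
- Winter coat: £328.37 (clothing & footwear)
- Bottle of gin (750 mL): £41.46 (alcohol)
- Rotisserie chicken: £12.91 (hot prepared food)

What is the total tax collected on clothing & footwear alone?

£27.91

T-shirt £30.27: clothing & footwear, under £200.00 → 0% → £0.00
Winter coat £328.37: clothing & footwear, £200.00 or more → 8.5% → £27.91
Tax on clothing & footwear = £0.00 + £27.91 = £27.91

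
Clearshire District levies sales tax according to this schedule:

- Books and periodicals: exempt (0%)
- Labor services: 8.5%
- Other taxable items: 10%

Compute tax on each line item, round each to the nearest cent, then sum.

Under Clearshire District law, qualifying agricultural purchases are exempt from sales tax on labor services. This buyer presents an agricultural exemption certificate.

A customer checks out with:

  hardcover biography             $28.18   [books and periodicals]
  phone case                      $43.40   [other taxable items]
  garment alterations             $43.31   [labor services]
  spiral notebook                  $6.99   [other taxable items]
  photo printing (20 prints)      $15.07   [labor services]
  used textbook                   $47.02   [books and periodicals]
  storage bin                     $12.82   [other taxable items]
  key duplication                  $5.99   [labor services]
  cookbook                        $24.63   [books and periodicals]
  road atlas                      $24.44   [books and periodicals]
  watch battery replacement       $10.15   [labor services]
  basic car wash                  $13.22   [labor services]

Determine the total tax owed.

$6.32

Hardcover biography $28.18: books and periodicals → 0% → $0.00
Phone case $43.40: other taxable items → 10% → $4.34
Garment alterations $43.31: labor services, buyer-exempt → 0% → $0.00
Spiral notebook $6.99: other taxable items → 10% → $0.70
Photo printing (20 prints) $15.07: labor services, buyer-exempt → 0% → $0.00
Used textbook $47.02: books and periodicals → 0% → $0.00
Storage bin $12.82: other taxable items → 10% → $1.28
Key duplication $5.99: labor services, buyer-exempt → 0% → $0.00
Cookbook $24.63: books and periodicals → 0% → $0.00
Road atlas $24.44: books and periodicals → 0% → $0.00
Watch battery replacement $10.15: labor services, buyer-exempt → 0% → $0.00
Basic car wash $13.22: labor services, buyer-exempt → 0% → $0.00
Total tax = $4.34 + $0.70 + $1.28 = $6.32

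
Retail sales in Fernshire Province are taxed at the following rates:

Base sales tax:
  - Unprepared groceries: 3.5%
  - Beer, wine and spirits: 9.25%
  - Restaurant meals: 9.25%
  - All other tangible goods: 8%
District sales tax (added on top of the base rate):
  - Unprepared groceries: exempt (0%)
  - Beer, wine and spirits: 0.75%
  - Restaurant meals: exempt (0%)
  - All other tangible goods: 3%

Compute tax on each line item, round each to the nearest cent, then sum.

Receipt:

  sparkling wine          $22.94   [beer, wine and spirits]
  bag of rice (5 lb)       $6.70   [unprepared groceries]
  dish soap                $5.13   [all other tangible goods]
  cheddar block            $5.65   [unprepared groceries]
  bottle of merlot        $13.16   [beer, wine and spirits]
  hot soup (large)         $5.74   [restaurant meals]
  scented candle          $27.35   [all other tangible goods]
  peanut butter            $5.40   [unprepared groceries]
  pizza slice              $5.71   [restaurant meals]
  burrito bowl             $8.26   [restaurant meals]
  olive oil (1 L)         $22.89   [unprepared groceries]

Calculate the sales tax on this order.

Sparkling wine $22.94: beer, wine and spirits → 9.25% + 0.75% district = 10% → $2.29
Bag of rice (5 lb) $6.70: unprepared groceries → 3.5% + 0% district = 3.5% → $0.23
Dish soap $5.13: all other tangible goods → 8% + 3% district = 11% → $0.56
Cheddar block $5.65: unprepared groceries → 3.5% + 0% district = 3.5% → $0.20
Bottle of merlot $13.16: beer, wine and spirits → 9.25% + 0.75% district = 10% → $1.32
Hot soup (large) $5.74: restaurant meals → 9.25% + 0% district = 9.25% → $0.53
Scented candle $27.35: all other tangible goods → 8% + 3% district = 11% → $3.01
Peanut butter $5.40: unprepared groceries → 3.5% + 0% district = 3.5% → $0.19
Pizza slice $5.71: restaurant meals → 9.25% + 0% district = 9.25% → $0.53
Burrito bowl $8.26: restaurant meals → 9.25% + 0% district = 9.25% → $0.76
Olive oil (1 L) $22.89: unprepared groceries → 3.5% + 0% district = 3.5% → $0.80
Total tax = $2.29 + $0.23 + $0.56 + $0.20 + $1.32 + $0.53 + $3.01 + $0.19 + $0.53 + $0.76 + $0.80 = $10.42

$10.42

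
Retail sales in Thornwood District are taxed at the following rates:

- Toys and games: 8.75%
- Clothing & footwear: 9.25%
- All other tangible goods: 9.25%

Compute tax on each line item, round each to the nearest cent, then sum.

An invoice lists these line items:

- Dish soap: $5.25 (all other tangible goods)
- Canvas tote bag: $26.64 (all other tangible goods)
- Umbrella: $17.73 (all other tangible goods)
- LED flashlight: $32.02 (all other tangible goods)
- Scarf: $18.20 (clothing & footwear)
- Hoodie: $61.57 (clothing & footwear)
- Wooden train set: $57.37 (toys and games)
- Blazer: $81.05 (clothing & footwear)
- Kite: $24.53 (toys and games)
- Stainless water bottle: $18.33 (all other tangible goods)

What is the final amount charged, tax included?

Dish soap $5.25: all other tangible goods → 9.25% → $0.49
Canvas tote bag $26.64: all other tangible goods → 9.25% → $2.46
Umbrella $17.73: all other tangible goods → 9.25% → $1.64
LED flashlight $32.02: all other tangible goods → 9.25% → $2.96
Scarf $18.20: clothing & footwear → 9.25% → $1.68
Hoodie $61.57: clothing & footwear → 9.25% → $5.70
Wooden train set $57.37: toys and games → 8.75% → $5.02
Blazer $81.05: clothing & footwear → 9.25% → $7.50
Kite $24.53: toys and games → 8.75% → $2.15
Stainless water bottle $18.33: all other tangible goods → 9.25% → $1.70
Subtotal = $342.69; tax = $31.30; total due = $373.99

$373.99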